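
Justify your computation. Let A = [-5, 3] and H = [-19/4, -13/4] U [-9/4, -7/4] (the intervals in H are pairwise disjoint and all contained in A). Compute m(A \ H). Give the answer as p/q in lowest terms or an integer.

The ambient interval has length m(A) = 3 - (-5) = 8.
Since the holes are disjoint and sit inside A, by finite additivity
  m(H) = sum_i (b_i - a_i), and m(A \ H) = m(A) - m(H).
Computing the hole measures:
  m(H_1) = -13/4 - (-19/4) = 3/2.
  m(H_2) = -7/4 - (-9/4) = 1/2.
Summed: m(H) = 3/2 + 1/2 = 2.
So m(A \ H) = 8 - 2 = 6.

6


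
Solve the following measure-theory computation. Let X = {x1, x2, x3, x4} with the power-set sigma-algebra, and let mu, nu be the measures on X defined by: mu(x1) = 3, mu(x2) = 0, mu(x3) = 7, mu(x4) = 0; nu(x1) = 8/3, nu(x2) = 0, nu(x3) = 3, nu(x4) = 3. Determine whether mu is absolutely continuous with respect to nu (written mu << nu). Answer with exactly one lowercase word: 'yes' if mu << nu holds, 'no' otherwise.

mu << nu means: every nu-null measurable set is also mu-null; equivalently, for every atom x, if nu({x}) = 0 then mu({x}) = 0.
Checking each atom:
  x1: nu = 8/3 > 0 -> no constraint.
  x2: nu = 0, mu = 0 -> consistent with mu << nu.
  x3: nu = 3 > 0 -> no constraint.
  x4: nu = 3 > 0 -> no constraint.
No atom violates the condition. Therefore mu << nu.

yes


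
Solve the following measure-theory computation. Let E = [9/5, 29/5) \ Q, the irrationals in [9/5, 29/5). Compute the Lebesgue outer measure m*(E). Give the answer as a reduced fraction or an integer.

The interval I = [9/5, 29/5) has m(I) = 29/5 - 9/5 = 4 (endpoints are measure-zero, so open/closed/half-open agree). Write I = (I cap Q) u (I \ Q). The rationals in I are countable, so m*(I cap Q) = 0 (cover each rational by intervals whose total length is arbitrarily small). By countable subadditivity m*(I) <= m*(I cap Q) + m*(I \ Q), hence m*(I \ Q) >= m(I) = 4. The reverse inequality m*(I \ Q) <= m*(I) = 4 is trivial since (I \ Q) is a subset of I. Therefore m*(I \ Q) = 4.

4


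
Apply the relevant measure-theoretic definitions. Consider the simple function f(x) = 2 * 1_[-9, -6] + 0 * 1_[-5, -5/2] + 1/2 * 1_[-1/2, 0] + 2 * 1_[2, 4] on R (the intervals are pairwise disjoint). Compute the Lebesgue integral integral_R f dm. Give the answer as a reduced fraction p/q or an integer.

For a simple function f = sum_i c_i * 1_{A_i} with disjoint A_i,
  integral f dm = sum_i c_i * m(A_i).
Lengths of the A_i:
  m(A_1) = -6 - (-9) = 3.
  m(A_2) = -5/2 - (-5) = 5/2.
  m(A_3) = 0 - (-1/2) = 1/2.
  m(A_4) = 4 - 2 = 2.
Contributions c_i * m(A_i):
  (2) * (3) = 6.
  (0) * (5/2) = 0.
  (1/2) * (1/2) = 1/4.
  (2) * (2) = 4.
Total: 6 + 0 + 1/4 + 4 = 41/4.

41/4


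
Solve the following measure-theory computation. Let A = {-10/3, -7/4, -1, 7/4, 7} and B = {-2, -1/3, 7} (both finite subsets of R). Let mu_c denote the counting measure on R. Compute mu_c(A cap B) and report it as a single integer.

Counting measure on a finite set equals cardinality. mu_c(A cap B) = |A cap B| (elements appearing in both).
Enumerating the elements of A that also lie in B gives 1 element(s).
So mu_c(A cap B) = 1.

1


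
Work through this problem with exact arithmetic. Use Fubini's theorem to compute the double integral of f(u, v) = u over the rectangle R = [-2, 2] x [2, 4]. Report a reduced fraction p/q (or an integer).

f(u, v) is a tensor product of a function of u and a function of v, and both factors are bounded continuous (hence Lebesgue integrable) on the rectangle, so Fubini's theorem applies:
  integral_R f d(m x m) = (integral_a1^b1 u du) * (integral_a2^b2 1 dv).
Inner integral in u: integral_{-2}^{2} u du = (2^2 - (-2)^2)/2
  = 0.
Inner integral in v: integral_{2}^{4} 1 dv = (4^1 - 2^1)/1
  = 2.
Product: (0) * (2) = 0.

0


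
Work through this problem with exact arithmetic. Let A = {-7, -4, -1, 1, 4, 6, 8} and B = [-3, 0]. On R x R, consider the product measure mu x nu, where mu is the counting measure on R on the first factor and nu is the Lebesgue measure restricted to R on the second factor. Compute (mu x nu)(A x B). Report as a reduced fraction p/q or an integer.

For a measurable rectangle A x B, the product measure satisfies
  (mu x nu)(A x B) = mu(A) * nu(B).
  mu(A) = 7.
  nu(B) = 3.
  (mu x nu)(A x B) = 7 * 3 = 21.

21


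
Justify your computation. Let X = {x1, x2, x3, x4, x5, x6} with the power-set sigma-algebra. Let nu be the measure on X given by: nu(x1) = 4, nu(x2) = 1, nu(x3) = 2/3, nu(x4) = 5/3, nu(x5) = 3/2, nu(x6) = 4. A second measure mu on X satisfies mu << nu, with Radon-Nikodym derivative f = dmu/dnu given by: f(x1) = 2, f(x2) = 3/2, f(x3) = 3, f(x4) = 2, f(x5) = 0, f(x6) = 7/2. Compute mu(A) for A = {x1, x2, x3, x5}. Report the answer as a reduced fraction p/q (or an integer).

By the defining property of the Radon-Nikodym derivative, for every measurable set A,
  mu(A) = integral_A f dnu.
Since nu is a discrete measure concentrated on the atoms of X, the integral over A reduces to the sum
  mu(A) = sum_{x in A} f(x) * nu({x}).
Computing each term:
  x1: f(x1) * nu(x1) = 2 * 4 = 8.
  x2: f(x2) * nu(x2) = 3/2 * 1 = 3/2.
  x3: f(x3) * nu(x3) = 3 * 2/3 = 2.
  x5: f(x5) * nu(x5) = 0 * 3/2 = 0.
Summing: mu(A) = 8 + 3/2 + 2 + 0 = 23/2.

23/2


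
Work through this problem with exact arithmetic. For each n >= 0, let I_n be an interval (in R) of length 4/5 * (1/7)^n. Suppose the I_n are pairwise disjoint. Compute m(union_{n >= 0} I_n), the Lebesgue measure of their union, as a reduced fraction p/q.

By countable additivity of the Lebesgue measure on pairwise disjoint measurable sets,
  m(union_{n >= 0} I_n) = sum_{n >= 0} m(I_n) = sum_{n >= 0} a * r^n,
  with a = 4/5 and r = 1/7.
Since 0 < r = 1/7 < 1, the geometric series converges:
  sum_{n >= 0} a * r^n = a / (1 - r).
  = 4/5 / (1 - 1/7)
  = 4/5 / (6/7)
  = 14/15.

14/15


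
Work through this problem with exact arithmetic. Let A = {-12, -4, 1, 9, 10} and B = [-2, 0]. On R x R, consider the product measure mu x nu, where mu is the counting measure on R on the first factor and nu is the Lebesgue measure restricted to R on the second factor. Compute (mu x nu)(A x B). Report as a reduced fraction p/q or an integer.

For a measurable rectangle A x B, the product measure satisfies
  (mu x nu)(A x B) = mu(A) * nu(B).
  mu(A) = 5.
  nu(B) = 2.
  (mu x nu)(A x B) = 5 * 2 = 10.

10


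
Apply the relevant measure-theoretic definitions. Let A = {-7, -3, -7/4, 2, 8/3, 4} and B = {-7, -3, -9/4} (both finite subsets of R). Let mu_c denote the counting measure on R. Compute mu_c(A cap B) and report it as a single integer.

Counting measure on a finite set equals cardinality. mu_c(A cap B) = |A cap B| (elements appearing in both).
Enumerating the elements of A that also lie in B gives 2 element(s).
So mu_c(A cap B) = 2.

2


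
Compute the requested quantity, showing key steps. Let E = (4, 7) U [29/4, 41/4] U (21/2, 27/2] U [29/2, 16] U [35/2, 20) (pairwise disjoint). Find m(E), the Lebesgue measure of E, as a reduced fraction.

For pairwise disjoint intervals, m(union_i I_i) = sum_i m(I_i),
and m is invariant under swapping open/closed endpoints (single points have measure 0).
So m(E) = sum_i (b_i - a_i).
  I_1 has length 7 - 4 = 3.
  I_2 has length 41/4 - 29/4 = 3.
  I_3 has length 27/2 - 21/2 = 3.
  I_4 has length 16 - 29/2 = 3/2.
  I_5 has length 20 - 35/2 = 5/2.
Summing:
  m(E) = 3 + 3 + 3 + 3/2 + 5/2 = 13.

13


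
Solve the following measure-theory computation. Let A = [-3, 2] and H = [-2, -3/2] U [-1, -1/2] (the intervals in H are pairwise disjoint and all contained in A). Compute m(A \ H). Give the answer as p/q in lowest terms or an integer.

The ambient interval has length m(A) = 2 - (-3) = 5.
Since the holes are disjoint and sit inside A, by finite additivity
  m(H) = sum_i (b_i - a_i), and m(A \ H) = m(A) - m(H).
Computing the hole measures:
  m(H_1) = -3/2 - (-2) = 1/2.
  m(H_2) = -1/2 - (-1) = 1/2.
Summed: m(H) = 1/2 + 1/2 = 1.
So m(A \ H) = 5 - 1 = 4.

4


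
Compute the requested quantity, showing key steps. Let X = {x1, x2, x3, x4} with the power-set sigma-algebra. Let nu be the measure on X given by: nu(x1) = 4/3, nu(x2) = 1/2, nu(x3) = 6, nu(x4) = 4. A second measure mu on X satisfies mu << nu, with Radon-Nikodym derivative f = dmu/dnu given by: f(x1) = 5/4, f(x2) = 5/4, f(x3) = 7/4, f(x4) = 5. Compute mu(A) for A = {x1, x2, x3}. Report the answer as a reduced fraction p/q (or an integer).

By the defining property of the Radon-Nikodym derivative, for every measurable set A,
  mu(A) = integral_A f dnu.
Since nu is a discrete measure concentrated on the atoms of X, the integral over A reduces to the sum
  mu(A) = sum_{x in A} f(x) * nu({x}).
Computing each term:
  x1: f(x1) * nu(x1) = 5/4 * 4/3 = 5/3.
  x2: f(x2) * nu(x2) = 5/4 * 1/2 = 5/8.
  x3: f(x3) * nu(x3) = 7/4 * 6 = 21/2.
Summing: mu(A) = 5/3 + 5/8 + 21/2 = 307/24.

307/24


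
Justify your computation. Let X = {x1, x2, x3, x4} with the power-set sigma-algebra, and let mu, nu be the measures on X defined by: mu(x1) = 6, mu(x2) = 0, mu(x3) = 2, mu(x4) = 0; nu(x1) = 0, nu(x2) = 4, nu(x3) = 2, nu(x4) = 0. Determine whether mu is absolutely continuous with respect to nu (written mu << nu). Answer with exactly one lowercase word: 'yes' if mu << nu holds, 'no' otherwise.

mu << nu means: every nu-null measurable set is also mu-null; equivalently, for every atom x, if nu({x}) = 0 then mu({x}) = 0.
Checking each atom:
  x1: nu = 0, mu = 6 > 0 -> violates mu << nu.
  x2: nu = 4 > 0 -> no constraint.
  x3: nu = 2 > 0 -> no constraint.
  x4: nu = 0, mu = 0 -> consistent with mu << nu.
The atom(s) x1 violate the condition (nu = 0 but mu > 0). Therefore mu is NOT absolutely continuous w.r.t. nu.

no


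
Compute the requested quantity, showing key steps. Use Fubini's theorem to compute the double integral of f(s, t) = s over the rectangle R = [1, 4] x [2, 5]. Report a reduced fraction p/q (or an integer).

f(s, t) is a tensor product of a function of s and a function of t, and both factors are bounded continuous (hence Lebesgue integrable) on the rectangle, so Fubini's theorem applies:
  integral_R f d(m x m) = (integral_a1^b1 s ds) * (integral_a2^b2 1 dt).
Inner integral in s: integral_{1}^{4} s ds = (4^2 - 1^2)/2
  = 15/2.
Inner integral in t: integral_{2}^{5} 1 dt = (5^1 - 2^1)/1
  = 3.
Product: (15/2) * (3) = 45/2.

45/2


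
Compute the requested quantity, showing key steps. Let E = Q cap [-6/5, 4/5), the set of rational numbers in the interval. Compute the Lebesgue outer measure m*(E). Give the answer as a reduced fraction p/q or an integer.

The set Q cap [-6/5, 4/5) is countable (a subset of the countable set Q). Lebesgue outer measure of any countable set is 0: each singleton {q} has m*({q}) = 0, and by countable subadditivity m*(union_k {q_k}) <= sum_k m*({q_k}) = sum_k 0 = 0. The reverse inequality m*(E) >= 0 is automatic. So m*(Q cap [-6/5, 4/5)) = 0.

0


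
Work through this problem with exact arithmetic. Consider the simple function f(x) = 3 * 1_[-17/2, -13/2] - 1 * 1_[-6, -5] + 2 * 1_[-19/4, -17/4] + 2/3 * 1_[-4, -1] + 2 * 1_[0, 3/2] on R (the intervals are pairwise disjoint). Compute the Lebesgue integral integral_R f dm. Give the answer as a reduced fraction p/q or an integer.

For a simple function f = sum_i c_i * 1_{A_i} with disjoint A_i,
  integral f dm = sum_i c_i * m(A_i).
Lengths of the A_i:
  m(A_1) = -13/2 - (-17/2) = 2.
  m(A_2) = -5 - (-6) = 1.
  m(A_3) = -17/4 - (-19/4) = 1/2.
  m(A_4) = -1 - (-4) = 3.
  m(A_5) = 3/2 - 0 = 3/2.
Contributions c_i * m(A_i):
  (3) * (2) = 6.
  (-1) * (1) = -1.
  (2) * (1/2) = 1.
  (2/3) * (3) = 2.
  (2) * (3/2) = 3.
Total: 6 - 1 + 1 + 2 + 3 = 11.

11


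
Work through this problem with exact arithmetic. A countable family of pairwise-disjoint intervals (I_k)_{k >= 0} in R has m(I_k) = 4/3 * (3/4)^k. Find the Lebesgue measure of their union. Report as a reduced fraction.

By countable additivity of the Lebesgue measure on pairwise disjoint measurable sets,
  m(union_{k >= 0} I_k) = sum_{k >= 0} m(I_k) = sum_{k >= 0} a * r^k,
  with a = 4/3 and r = 3/4.
Since 0 < r = 3/4 < 1, the geometric series converges:
  sum_{k >= 0} a * r^k = a / (1 - r).
  = 4/3 / (1 - 3/4)
  = 4/3 / (1/4)
  = 16/3.

16/3


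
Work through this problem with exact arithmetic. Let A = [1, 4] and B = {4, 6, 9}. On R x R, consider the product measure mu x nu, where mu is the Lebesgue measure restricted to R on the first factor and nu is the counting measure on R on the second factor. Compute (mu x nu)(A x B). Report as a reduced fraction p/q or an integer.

For a measurable rectangle A x B, the product measure satisfies
  (mu x nu)(A x B) = mu(A) * nu(B).
  mu(A) = 3.
  nu(B) = 3.
  (mu x nu)(A x B) = 3 * 3 = 9.

9


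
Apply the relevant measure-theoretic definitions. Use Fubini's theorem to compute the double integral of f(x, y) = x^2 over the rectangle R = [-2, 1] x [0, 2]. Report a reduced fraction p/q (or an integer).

f(x, y) is a tensor product of a function of x and a function of y, and both factors are bounded continuous (hence Lebesgue integrable) on the rectangle, so Fubini's theorem applies:
  integral_R f d(m x m) = (integral_a1^b1 x^2 dx) * (integral_a2^b2 1 dy).
Inner integral in x: integral_{-2}^{1} x^2 dx = (1^3 - (-2)^3)/3
  = 3.
Inner integral in y: integral_{0}^{2} 1 dy = (2^1 - 0^1)/1
  = 2.
Product: (3) * (2) = 6.

6


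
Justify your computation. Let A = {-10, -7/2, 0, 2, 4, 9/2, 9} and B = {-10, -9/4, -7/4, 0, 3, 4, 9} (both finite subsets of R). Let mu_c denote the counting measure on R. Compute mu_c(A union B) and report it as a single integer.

Counting measure on a finite set equals cardinality. By inclusion-exclusion, |A union B| = |A| + |B| - |A cap B|.
|A| = 7, |B| = 7, |A cap B| = 4.
So mu_c(A union B) = 7 + 7 - 4 = 10.

10


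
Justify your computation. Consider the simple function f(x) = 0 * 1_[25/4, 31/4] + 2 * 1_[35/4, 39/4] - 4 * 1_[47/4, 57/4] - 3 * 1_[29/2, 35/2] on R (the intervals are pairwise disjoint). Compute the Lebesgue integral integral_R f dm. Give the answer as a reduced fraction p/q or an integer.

For a simple function f = sum_i c_i * 1_{A_i} with disjoint A_i,
  integral f dm = sum_i c_i * m(A_i).
Lengths of the A_i:
  m(A_1) = 31/4 - 25/4 = 3/2.
  m(A_2) = 39/4 - 35/4 = 1.
  m(A_3) = 57/4 - 47/4 = 5/2.
  m(A_4) = 35/2 - 29/2 = 3.
Contributions c_i * m(A_i):
  (0) * (3/2) = 0.
  (2) * (1) = 2.
  (-4) * (5/2) = -10.
  (-3) * (3) = -9.
Total: 0 + 2 - 10 - 9 = -17.

-17


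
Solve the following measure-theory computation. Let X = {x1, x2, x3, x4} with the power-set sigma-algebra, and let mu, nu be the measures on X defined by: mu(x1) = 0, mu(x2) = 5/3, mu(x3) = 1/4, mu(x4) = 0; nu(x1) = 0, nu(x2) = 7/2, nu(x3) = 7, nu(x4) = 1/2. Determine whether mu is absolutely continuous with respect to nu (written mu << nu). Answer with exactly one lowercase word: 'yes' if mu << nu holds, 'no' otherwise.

mu << nu means: every nu-null measurable set is also mu-null; equivalently, for every atom x, if nu({x}) = 0 then mu({x}) = 0.
Checking each atom:
  x1: nu = 0, mu = 0 -> consistent with mu << nu.
  x2: nu = 7/2 > 0 -> no constraint.
  x3: nu = 7 > 0 -> no constraint.
  x4: nu = 1/2 > 0 -> no constraint.
No atom violates the condition. Therefore mu << nu.

yes


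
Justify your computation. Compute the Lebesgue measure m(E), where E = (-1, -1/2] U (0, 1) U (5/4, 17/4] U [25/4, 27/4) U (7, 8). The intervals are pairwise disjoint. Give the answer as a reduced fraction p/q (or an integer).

For pairwise disjoint intervals, m(union_i I_i) = sum_i m(I_i),
and m is invariant under swapping open/closed endpoints (single points have measure 0).
So m(E) = sum_i (b_i - a_i).
  I_1 has length -1/2 - (-1) = 1/2.
  I_2 has length 1 - 0 = 1.
  I_3 has length 17/4 - 5/4 = 3.
  I_4 has length 27/4 - 25/4 = 1/2.
  I_5 has length 8 - 7 = 1.
Summing:
  m(E) = 1/2 + 1 + 3 + 1/2 + 1 = 6.

6


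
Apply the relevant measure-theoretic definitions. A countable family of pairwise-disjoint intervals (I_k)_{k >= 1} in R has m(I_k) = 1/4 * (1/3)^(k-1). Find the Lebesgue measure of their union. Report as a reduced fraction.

By countable additivity of the Lebesgue measure on pairwise disjoint measurable sets,
  m(union_{k >= 1} I_k) = sum_{k >= 1} m(I_k) = sum_{k >= 1} a * r^(k-1),
  with a = 1/4 and r = 1/3.
Since 0 < r = 1/3 < 1, the geometric series converges:
  sum_{k >= 1} a * r^(k-1) = a / (1 - r).
  = 1/4 / (1 - 1/3)
  = 1/4 / (2/3)
  = 3/8.

3/8


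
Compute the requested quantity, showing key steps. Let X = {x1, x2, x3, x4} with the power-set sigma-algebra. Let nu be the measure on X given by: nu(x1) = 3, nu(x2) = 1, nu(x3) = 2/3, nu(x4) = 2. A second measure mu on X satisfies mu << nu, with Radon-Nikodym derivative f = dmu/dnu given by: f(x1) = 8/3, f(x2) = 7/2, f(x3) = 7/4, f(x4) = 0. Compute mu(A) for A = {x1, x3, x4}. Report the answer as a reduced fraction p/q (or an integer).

By the defining property of the Radon-Nikodym derivative, for every measurable set A,
  mu(A) = integral_A f dnu.
Since nu is a discrete measure concentrated on the atoms of X, the integral over A reduces to the sum
  mu(A) = sum_{x in A} f(x) * nu({x}).
Computing each term:
  x1: f(x1) * nu(x1) = 8/3 * 3 = 8.
  x3: f(x3) * nu(x3) = 7/4 * 2/3 = 7/6.
  x4: f(x4) * nu(x4) = 0 * 2 = 0.
Summing: mu(A) = 8 + 7/6 + 0 = 55/6.

55/6


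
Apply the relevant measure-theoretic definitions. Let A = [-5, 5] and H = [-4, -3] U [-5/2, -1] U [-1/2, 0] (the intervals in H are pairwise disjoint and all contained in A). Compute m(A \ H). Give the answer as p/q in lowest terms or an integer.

The ambient interval has length m(A) = 5 - (-5) = 10.
Since the holes are disjoint and sit inside A, by finite additivity
  m(H) = sum_i (b_i - a_i), and m(A \ H) = m(A) - m(H).
Computing the hole measures:
  m(H_1) = -3 - (-4) = 1.
  m(H_2) = -1 - (-5/2) = 3/2.
  m(H_3) = 0 - (-1/2) = 1/2.
Summed: m(H) = 1 + 3/2 + 1/2 = 3.
So m(A \ H) = 10 - 3 = 7.

7


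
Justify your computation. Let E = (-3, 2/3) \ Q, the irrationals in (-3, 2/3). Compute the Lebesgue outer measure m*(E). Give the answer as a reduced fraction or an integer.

The interval I = (-3, 2/3) has m(I) = 2/3 - (-3) = 11/3 (endpoints are measure-zero, so open/closed/half-open agree). Write I = (I cap Q) u (I \ Q). The rationals in I are countable, so m*(I cap Q) = 0 (cover each rational by intervals whose total length is arbitrarily small). By countable subadditivity m*(I) <= m*(I cap Q) + m*(I \ Q), hence m*(I \ Q) >= m(I) = 11/3. The reverse inequality m*(I \ Q) <= m*(I) = 11/3 is trivial since (I \ Q) is a subset of I. Therefore m*(I \ Q) = 11/3.

11/3


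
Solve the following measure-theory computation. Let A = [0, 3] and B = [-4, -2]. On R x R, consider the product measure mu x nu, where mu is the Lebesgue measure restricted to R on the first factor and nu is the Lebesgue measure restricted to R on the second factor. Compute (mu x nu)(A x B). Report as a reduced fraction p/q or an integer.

For a measurable rectangle A x B, the product measure satisfies
  (mu x nu)(A x B) = mu(A) * nu(B).
  mu(A) = 3.
  nu(B) = 2.
  (mu x nu)(A x B) = 3 * 2 = 6.

6


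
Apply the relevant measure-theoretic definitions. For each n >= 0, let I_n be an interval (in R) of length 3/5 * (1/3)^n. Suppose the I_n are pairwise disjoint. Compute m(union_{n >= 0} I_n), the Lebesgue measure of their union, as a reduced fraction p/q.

By countable additivity of the Lebesgue measure on pairwise disjoint measurable sets,
  m(union_{n >= 0} I_n) = sum_{n >= 0} m(I_n) = sum_{n >= 0} a * r^n,
  with a = 3/5 and r = 1/3.
Since 0 < r = 1/3 < 1, the geometric series converges:
  sum_{n >= 0} a * r^n = a / (1 - r).
  = 3/5 / (1 - 1/3)
  = 3/5 / (2/3)
  = 9/10.

9/10


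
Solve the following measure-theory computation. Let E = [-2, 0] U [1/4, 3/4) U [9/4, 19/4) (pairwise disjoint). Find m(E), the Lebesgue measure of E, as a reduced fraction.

For pairwise disjoint intervals, m(union_i I_i) = sum_i m(I_i),
and m is invariant under swapping open/closed endpoints (single points have measure 0).
So m(E) = sum_i (b_i - a_i).
  I_1 has length 0 - (-2) = 2.
  I_2 has length 3/4 - 1/4 = 1/2.
  I_3 has length 19/4 - 9/4 = 5/2.
Summing:
  m(E) = 2 + 1/2 + 5/2 = 5.

5


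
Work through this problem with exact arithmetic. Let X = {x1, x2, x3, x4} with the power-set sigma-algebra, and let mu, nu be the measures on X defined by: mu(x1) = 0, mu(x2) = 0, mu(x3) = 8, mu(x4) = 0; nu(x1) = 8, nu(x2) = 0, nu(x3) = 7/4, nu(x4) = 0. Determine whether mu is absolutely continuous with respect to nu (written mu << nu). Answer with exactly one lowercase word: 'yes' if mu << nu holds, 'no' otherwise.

mu << nu means: every nu-null measurable set is also mu-null; equivalently, for every atom x, if nu({x}) = 0 then mu({x}) = 0.
Checking each atom:
  x1: nu = 8 > 0 -> no constraint.
  x2: nu = 0, mu = 0 -> consistent with mu << nu.
  x3: nu = 7/4 > 0 -> no constraint.
  x4: nu = 0, mu = 0 -> consistent with mu << nu.
No atom violates the condition. Therefore mu << nu.

yes


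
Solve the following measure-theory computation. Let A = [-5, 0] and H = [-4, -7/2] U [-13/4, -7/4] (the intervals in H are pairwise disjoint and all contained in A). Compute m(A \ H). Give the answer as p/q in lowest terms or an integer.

The ambient interval has length m(A) = 0 - (-5) = 5.
Since the holes are disjoint and sit inside A, by finite additivity
  m(H) = sum_i (b_i - a_i), and m(A \ H) = m(A) - m(H).
Computing the hole measures:
  m(H_1) = -7/2 - (-4) = 1/2.
  m(H_2) = -7/4 - (-13/4) = 3/2.
Summed: m(H) = 1/2 + 3/2 = 2.
So m(A \ H) = 5 - 2 = 3.

3


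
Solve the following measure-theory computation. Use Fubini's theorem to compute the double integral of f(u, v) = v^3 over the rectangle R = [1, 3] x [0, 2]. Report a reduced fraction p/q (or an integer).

f(u, v) is a tensor product of a function of u and a function of v, and both factors are bounded continuous (hence Lebesgue integrable) on the rectangle, so Fubini's theorem applies:
  integral_R f d(m x m) = (integral_a1^b1 1 du) * (integral_a2^b2 v^3 dv).
Inner integral in u: integral_{1}^{3} 1 du = (3^1 - 1^1)/1
  = 2.
Inner integral in v: integral_{0}^{2} v^3 dv = (2^4 - 0^4)/4
  = 4.
Product: (2) * (4) = 8.

8


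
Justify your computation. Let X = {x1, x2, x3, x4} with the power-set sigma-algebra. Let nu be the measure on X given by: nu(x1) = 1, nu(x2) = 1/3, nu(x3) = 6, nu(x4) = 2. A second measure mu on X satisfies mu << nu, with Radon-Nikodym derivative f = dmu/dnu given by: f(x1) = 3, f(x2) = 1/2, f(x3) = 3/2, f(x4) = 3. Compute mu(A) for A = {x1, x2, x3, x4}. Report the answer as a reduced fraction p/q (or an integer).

By the defining property of the Radon-Nikodym derivative, for every measurable set A,
  mu(A) = integral_A f dnu.
Since nu is a discrete measure concentrated on the atoms of X, the integral over A reduces to the sum
  mu(A) = sum_{x in A} f(x) * nu({x}).
Computing each term:
  x1: f(x1) * nu(x1) = 3 * 1 = 3.
  x2: f(x2) * nu(x2) = 1/2 * 1/3 = 1/6.
  x3: f(x3) * nu(x3) = 3/2 * 6 = 9.
  x4: f(x4) * nu(x4) = 3 * 2 = 6.
Summing: mu(A) = 3 + 1/6 + 9 + 6 = 109/6.

109/6


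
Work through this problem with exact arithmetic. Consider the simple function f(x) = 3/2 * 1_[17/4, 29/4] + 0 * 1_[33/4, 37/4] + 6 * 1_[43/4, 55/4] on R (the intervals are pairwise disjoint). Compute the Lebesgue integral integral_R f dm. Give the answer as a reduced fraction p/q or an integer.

For a simple function f = sum_i c_i * 1_{A_i} with disjoint A_i,
  integral f dm = sum_i c_i * m(A_i).
Lengths of the A_i:
  m(A_1) = 29/4 - 17/4 = 3.
  m(A_2) = 37/4 - 33/4 = 1.
  m(A_3) = 55/4 - 43/4 = 3.
Contributions c_i * m(A_i):
  (3/2) * (3) = 9/2.
  (0) * (1) = 0.
  (6) * (3) = 18.
Total: 9/2 + 0 + 18 = 45/2.

45/2


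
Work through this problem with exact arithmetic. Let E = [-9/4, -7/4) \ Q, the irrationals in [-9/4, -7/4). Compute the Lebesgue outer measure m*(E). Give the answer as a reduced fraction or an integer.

The interval I = [-9/4, -7/4) has m(I) = -7/4 - (-9/4) = 1/2 (endpoints are measure-zero, so open/closed/half-open agree). Write I = (I cap Q) u (I \ Q). The rationals in I are countable, so m*(I cap Q) = 0 (cover each rational by intervals whose total length is arbitrarily small). By countable subadditivity m*(I) <= m*(I cap Q) + m*(I \ Q), hence m*(I \ Q) >= m(I) = 1/2. The reverse inequality m*(I \ Q) <= m*(I) = 1/2 is trivial since (I \ Q) is a subset of I. Therefore m*(I \ Q) = 1/2.

1/2


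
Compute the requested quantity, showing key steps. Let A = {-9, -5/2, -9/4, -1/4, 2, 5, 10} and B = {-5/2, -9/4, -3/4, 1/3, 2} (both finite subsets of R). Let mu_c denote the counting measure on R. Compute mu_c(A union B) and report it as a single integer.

Counting measure on a finite set equals cardinality. By inclusion-exclusion, |A union B| = |A| + |B| - |A cap B|.
|A| = 7, |B| = 5, |A cap B| = 3.
So mu_c(A union B) = 7 + 5 - 3 = 9.

9


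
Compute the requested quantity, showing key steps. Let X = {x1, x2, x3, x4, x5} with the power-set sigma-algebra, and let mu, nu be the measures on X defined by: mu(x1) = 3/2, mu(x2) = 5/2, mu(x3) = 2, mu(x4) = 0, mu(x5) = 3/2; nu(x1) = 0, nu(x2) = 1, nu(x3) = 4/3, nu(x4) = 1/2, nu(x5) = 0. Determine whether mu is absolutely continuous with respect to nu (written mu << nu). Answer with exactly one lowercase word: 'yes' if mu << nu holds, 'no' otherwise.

mu << nu means: every nu-null measurable set is also mu-null; equivalently, for every atom x, if nu({x}) = 0 then mu({x}) = 0.
Checking each atom:
  x1: nu = 0, mu = 3/2 > 0 -> violates mu << nu.
  x2: nu = 1 > 0 -> no constraint.
  x3: nu = 4/3 > 0 -> no constraint.
  x4: nu = 1/2 > 0 -> no constraint.
  x5: nu = 0, mu = 3/2 > 0 -> violates mu << nu.
The atom(s) x1, x5 violate the condition (nu = 0 but mu > 0). Therefore mu is NOT absolutely continuous w.r.t. nu.

no


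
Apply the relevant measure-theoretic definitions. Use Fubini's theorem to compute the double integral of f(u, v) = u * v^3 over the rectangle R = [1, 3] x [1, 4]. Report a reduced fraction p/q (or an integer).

f(u, v) is a tensor product of a function of u and a function of v, and both factors are bounded continuous (hence Lebesgue integrable) on the rectangle, so Fubini's theorem applies:
  integral_R f d(m x m) = (integral_a1^b1 u du) * (integral_a2^b2 v^3 dv).
Inner integral in u: integral_{1}^{3} u du = (3^2 - 1^2)/2
  = 4.
Inner integral in v: integral_{1}^{4} v^3 dv = (4^4 - 1^4)/4
  = 255/4.
Product: (4) * (255/4) = 255.

255


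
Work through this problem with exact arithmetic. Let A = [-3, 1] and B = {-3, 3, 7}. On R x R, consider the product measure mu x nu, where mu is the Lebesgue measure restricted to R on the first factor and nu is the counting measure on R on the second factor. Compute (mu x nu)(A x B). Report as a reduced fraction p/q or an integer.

For a measurable rectangle A x B, the product measure satisfies
  (mu x nu)(A x B) = mu(A) * nu(B).
  mu(A) = 4.
  nu(B) = 3.
  (mu x nu)(A x B) = 4 * 3 = 12.

12


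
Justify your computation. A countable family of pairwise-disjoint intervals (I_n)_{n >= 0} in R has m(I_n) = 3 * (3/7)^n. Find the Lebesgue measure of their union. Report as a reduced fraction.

By countable additivity of the Lebesgue measure on pairwise disjoint measurable sets,
  m(union_{n >= 0} I_n) = sum_{n >= 0} m(I_n) = sum_{n >= 0} a * r^n,
  with a = 3 and r = 3/7.
Since 0 < r = 3/7 < 1, the geometric series converges:
  sum_{n >= 0} a * r^n = a / (1 - r).
  = 3 / (1 - 3/7)
  = 3 / (4/7)
  = 21/4.

21/4


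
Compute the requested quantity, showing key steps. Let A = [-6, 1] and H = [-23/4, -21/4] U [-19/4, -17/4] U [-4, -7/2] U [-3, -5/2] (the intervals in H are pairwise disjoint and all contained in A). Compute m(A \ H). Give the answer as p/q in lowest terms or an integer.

The ambient interval has length m(A) = 1 - (-6) = 7.
Since the holes are disjoint and sit inside A, by finite additivity
  m(H) = sum_i (b_i - a_i), and m(A \ H) = m(A) - m(H).
Computing the hole measures:
  m(H_1) = -21/4 - (-23/4) = 1/2.
  m(H_2) = -17/4 - (-19/4) = 1/2.
  m(H_3) = -7/2 - (-4) = 1/2.
  m(H_4) = -5/2 - (-3) = 1/2.
Summed: m(H) = 1/2 + 1/2 + 1/2 + 1/2 = 2.
So m(A \ H) = 7 - 2 = 5.

5


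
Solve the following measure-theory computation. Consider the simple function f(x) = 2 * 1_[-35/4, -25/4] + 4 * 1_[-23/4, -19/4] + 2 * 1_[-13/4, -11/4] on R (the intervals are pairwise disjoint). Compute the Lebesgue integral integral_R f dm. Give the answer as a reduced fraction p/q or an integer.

For a simple function f = sum_i c_i * 1_{A_i} with disjoint A_i,
  integral f dm = sum_i c_i * m(A_i).
Lengths of the A_i:
  m(A_1) = -25/4 - (-35/4) = 5/2.
  m(A_2) = -19/4 - (-23/4) = 1.
  m(A_3) = -11/4 - (-13/4) = 1/2.
Contributions c_i * m(A_i):
  (2) * (5/2) = 5.
  (4) * (1) = 4.
  (2) * (1/2) = 1.
Total: 5 + 4 + 1 = 10.

10


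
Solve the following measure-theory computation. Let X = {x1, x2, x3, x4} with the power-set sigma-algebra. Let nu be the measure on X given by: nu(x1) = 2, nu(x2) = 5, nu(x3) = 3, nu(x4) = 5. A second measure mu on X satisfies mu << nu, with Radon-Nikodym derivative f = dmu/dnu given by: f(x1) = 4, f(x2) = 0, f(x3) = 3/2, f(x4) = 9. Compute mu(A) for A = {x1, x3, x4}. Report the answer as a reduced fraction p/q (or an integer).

By the defining property of the Radon-Nikodym derivative, for every measurable set A,
  mu(A) = integral_A f dnu.
Since nu is a discrete measure concentrated on the atoms of X, the integral over A reduces to the sum
  mu(A) = sum_{x in A} f(x) * nu({x}).
Computing each term:
  x1: f(x1) * nu(x1) = 4 * 2 = 8.
  x3: f(x3) * nu(x3) = 3/2 * 3 = 9/2.
  x4: f(x4) * nu(x4) = 9 * 5 = 45.
Summing: mu(A) = 8 + 9/2 + 45 = 115/2.

115/2


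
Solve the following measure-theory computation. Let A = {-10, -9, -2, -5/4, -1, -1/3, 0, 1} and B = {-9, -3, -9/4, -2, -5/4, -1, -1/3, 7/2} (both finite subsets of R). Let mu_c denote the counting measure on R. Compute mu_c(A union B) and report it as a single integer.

Counting measure on a finite set equals cardinality. By inclusion-exclusion, |A union B| = |A| + |B| - |A cap B|.
|A| = 8, |B| = 8, |A cap B| = 5.
So mu_c(A union B) = 8 + 8 - 5 = 11.

11


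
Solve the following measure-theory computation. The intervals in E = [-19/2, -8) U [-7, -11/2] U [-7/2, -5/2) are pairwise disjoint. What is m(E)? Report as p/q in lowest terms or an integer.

For pairwise disjoint intervals, m(union_i I_i) = sum_i m(I_i),
and m is invariant under swapping open/closed endpoints (single points have measure 0).
So m(E) = sum_i (b_i - a_i).
  I_1 has length -8 - (-19/2) = 3/2.
  I_2 has length -11/2 - (-7) = 3/2.
  I_3 has length -5/2 - (-7/2) = 1.
Summing:
  m(E) = 3/2 + 3/2 + 1 = 4.

4


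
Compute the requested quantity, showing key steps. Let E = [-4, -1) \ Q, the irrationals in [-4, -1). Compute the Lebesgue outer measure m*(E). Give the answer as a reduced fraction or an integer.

The interval I = [-4, -1) has m(I) = -1 - (-4) = 3 (endpoints are measure-zero, so open/closed/half-open agree). Write I = (I cap Q) u (I \ Q). The rationals in I are countable, so m*(I cap Q) = 0 (cover each rational by intervals whose total length is arbitrarily small). By countable subadditivity m*(I) <= m*(I cap Q) + m*(I \ Q), hence m*(I \ Q) >= m(I) = 3. The reverse inequality m*(I \ Q) <= m*(I) = 3 is trivial since (I \ Q) is a subset of I. Therefore m*(I \ Q) = 3.

3


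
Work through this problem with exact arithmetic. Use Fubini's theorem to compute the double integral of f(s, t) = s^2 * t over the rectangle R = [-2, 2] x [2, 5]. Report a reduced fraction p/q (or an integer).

f(s, t) is a tensor product of a function of s and a function of t, and both factors are bounded continuous (hence Lebesgue integrable) on the rectangle, so Fubini's theorem applies:
  integral_R f d(m x m) = (integral_a1^b1 s^2 ds) * (integral_a2^b2 t dt).
Inner integral in s: integral_{-2}^{2} s^2 ds = (2^3 - (-2)^3)/3
  = 16/3.
Inner integral in t: integral_{2}^{5} t dt = (5^2 - 2^2)/2
  = 21/2.
Product: (16/3) * (21/2) = 56.

56


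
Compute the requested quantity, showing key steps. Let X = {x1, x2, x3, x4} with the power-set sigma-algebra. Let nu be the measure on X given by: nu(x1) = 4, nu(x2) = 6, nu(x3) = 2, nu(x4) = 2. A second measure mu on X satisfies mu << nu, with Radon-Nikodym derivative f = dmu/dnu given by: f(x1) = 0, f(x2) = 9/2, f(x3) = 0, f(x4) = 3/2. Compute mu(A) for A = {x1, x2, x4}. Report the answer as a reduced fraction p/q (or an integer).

By the defining property of the Radon-Nikodym derivative, for every measurable set A,
  mu(A) = integral_A f dnu.
Since nu is a discrete measure concentrated on the atoms of X, the integral over A reduces to the sum
  mu(A) = sum_{x in A} f(x) * nu({x}).
Computing each term:
  x1: f(x1) * nu(x1) = 0 * 4 = 0.
  x2: f(x2) * nu(x2) = 9/2 * 6 = 27.
  x4: f(x4) * nu(x4) = 3/2 * 2 = 3.
Summing: mu(A) = 0 + 27 + 3 = 30.

30


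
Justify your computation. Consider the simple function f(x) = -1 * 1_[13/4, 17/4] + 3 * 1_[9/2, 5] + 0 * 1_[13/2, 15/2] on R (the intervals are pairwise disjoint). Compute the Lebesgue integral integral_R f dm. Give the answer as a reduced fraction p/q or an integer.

For a simple function f = sum_i c_i * 1_{A_i} with disjoint A_i,
  integral f dm = sum_i c_i * m(A_i).
Lengths of the A_i:
  m(A_1) = 17/4 - 13/4 = 1.
  m(A_2) = 5 - 9/2 = 1/2.
  m(A_3) = 15/2 - 13/2 = 1.
Contributions c_i * m(A_i):
  (-1) * (1) = -1.
  (3) * (1/2) = 3/2.
  (0) * (1) = 0.
Total: -1 + 3/2 + 0 = 1/2.

1/2


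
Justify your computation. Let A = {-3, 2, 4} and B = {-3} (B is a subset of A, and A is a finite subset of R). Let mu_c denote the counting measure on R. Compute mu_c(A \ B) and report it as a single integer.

Counting measure assigns mu_c(E) = |E| (number of elements) when E is finite. For B subset A, A \ B is the set of elements of A not in B, so |A \ B| = |A| - |B|.
|A| = 3, |B| = 1, so mu_c(A \ B) = 3 - 1 = 2.

2


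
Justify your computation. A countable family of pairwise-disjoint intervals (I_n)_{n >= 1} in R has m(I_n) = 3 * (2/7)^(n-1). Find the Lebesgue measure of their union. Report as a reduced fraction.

By countable additivity of the Lebesgue measure on pairwise disjoint measurable sets,
  m(union_{n >= 1} I_n) = sum_{n >= 1} m(I_n) = sum_{n >= 1} a * r^(n-1),
  with a = 3 and r = 2/7.
Since 0 < r = 2/7 < 1, the geometric series converges:
  sum_{n >= 1} a * r^(n-1) = a / (1 - r).
  = 3 / (1 - 2/7)
  = 3 / (5/7)
  = 21/5.

21/5


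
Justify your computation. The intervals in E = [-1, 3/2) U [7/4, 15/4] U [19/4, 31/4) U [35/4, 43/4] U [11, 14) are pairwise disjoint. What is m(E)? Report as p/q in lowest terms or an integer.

For pairwise disjoint intervals, m(union_i I_i) = sum_i m(I_i),
and m is invariant under swapping open/closed endpoints (single points have measure 0).
So m(E) = sum_i (b_i - a_i).
  I_1 has length 3/2 - (-1) = 5/2.
  I_2 has length 15/4 - 7/4 = 2.
  I_3 has length 31/4 - 19/4 = 3.
  I_4 has length 43/4 - 35/4 = 2.
  I_5 has length 14 - 11 = 3.
Summing:
  m(E) = 5/2 + 2 + 3 + 2 + 3 = 25/2.

25/2


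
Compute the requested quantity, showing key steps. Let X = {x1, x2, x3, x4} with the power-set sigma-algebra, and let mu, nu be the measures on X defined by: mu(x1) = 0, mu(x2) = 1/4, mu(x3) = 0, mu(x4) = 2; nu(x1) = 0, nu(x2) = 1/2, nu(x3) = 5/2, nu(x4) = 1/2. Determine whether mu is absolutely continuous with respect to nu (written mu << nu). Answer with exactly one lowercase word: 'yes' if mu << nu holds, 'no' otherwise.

mu << nu means: every nu-null measurable set is also mu-null; equivalently, for every atom x, if nu({x}) = 0 then mu({x}) = 0.
Checking each atom:
  x1: nu = 0, mu = 0 -> consistent with mu << nu.
  x2: nu = 1/2 > 0 -> no constraint.
  x3: nu = 5/2 > 0 -> no constraint.
  x4: nu = 1/2 > 0 -> no constraint.
No atom violates the condition. Therefore mu << nu.

yes


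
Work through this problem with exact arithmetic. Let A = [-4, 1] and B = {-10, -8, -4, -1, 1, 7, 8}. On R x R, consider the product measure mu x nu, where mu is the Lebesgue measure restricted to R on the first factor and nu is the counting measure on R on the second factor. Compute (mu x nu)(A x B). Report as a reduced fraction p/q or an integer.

For a measurable rectangle A x B, the product measure satisfies
  (mu x nu)(A x B) = mu(A) * nu(B).
  mu(A) = 5.
  nu(B) = 7.
  (mu x nu)(A x B) = 5 * 7 = 35.

35


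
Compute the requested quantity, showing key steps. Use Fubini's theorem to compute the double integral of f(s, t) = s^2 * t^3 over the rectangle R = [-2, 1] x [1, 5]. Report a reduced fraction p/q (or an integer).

f(s, t) is a tensor product of a function of s and a function of t, and both factors are bounded continuous (hence Lebesgue integrable) on the rectangle, so Fubini's theorem applies:
  integral_R f d(m x m) = (integral_a1^b1 s^2 ds) * (integral_a2^b2 t^3 dt).
Inner integral in s: integral_{-2}^{1} s^2 ds = (1^3 - (-2)^3)/3
  = 3.
Inner integral in t: integral_{1}^{5} t^3 dt = (5^4 - 1^4)/4
  = 156.
Product: (3) * (156) = 468.

468


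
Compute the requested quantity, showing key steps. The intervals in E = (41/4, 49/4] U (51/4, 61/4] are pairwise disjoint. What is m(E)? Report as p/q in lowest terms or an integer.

For pairwise disjoint intervals, m(union_i I_i) = sum_i m(I_i),
and m is invariant under swapping open/closed endpoints (single points have measure 0).
So m(E) = sum_i (b_i - a_i).
  I_1 has length 49/4 - 41/4 = 2.
  I_2 has length 61/4 - 51/4 = 5/2.
Summing:
  m(E) = 2 + 5/2 = 9/2.

9/2


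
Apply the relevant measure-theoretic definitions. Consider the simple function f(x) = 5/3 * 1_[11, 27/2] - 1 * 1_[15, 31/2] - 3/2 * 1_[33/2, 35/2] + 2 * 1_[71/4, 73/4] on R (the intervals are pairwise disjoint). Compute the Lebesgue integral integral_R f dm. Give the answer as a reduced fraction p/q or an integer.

For a simple function f = sum_i c_i * 1_{A_i} with disjoint A_i,
  integral f dm = sum_i c_i * m(A_i).
Lengths of the A_i:
  m(A_1) = 27/2 - 11 = 5/2.
  m(A_2) = 31/2 - 15 = 1/2.
  m(A_3) = 35/2 - 33/2 = 1.
  m(A_4) = 73/4 - 71/4 = 1/2.
Contributions c_i * m(A_i):
  (5/3) * (5/2) = 25/6.
  (-1) * (1/2) = -1/2.
  (-3/2) * (1) = -3/2.
  (2) * (1/2) = 1.
Total: 25/6 - 1/2 - 3/2 + 1 = 19/6.

19/6


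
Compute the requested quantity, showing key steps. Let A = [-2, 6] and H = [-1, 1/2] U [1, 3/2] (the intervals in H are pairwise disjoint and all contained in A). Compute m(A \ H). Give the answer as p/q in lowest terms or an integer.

The ambient interval has length m(A) = 6 - (-2) = 8.
Since the holes are disjoint and sit inside A, by finite additivity
  m(H) = sum_i (b_i - a_i), and m(A \ H) = m(A) - m(H).
Computing the hole measures:
  m(H_1) = 1/2 - (-1) = 3/2.
  m(H_2) = 3/2 - 1 = 1/2.
Summed: m(H) = 3/2 + 1/2 = 2.
So m(A \ H) = 8 - 2 = 6.

6


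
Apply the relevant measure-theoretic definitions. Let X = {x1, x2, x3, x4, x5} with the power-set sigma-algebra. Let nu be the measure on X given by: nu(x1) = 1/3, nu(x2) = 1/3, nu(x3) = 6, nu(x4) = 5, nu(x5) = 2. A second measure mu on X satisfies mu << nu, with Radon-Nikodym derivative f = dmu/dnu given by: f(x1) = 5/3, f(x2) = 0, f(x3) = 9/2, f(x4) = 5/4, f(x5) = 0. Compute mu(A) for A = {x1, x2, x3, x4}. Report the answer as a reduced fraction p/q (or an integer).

By the defining property of the Radon-Nikodym derivative, for every measurable set A,
  mu(A) = integral_A f dnu.
Since nu is a discrete measure concentrated on the atoms of X, the integral over A reduces to the sum
  mu(A) = sum_{x in A} f(x) * nu({x}).
Computing each term:
  x1: f(x1) * nu(x1) = 5/3 * 1/3 = 5/9.
  x2: f(x2) * nu(x2) = 0 * 1/3 = 0.
  x3: f(x3) * nu(x3) = 9/2 * 6 = 27.
  x4: f(x4) * nu(x4) = 5/4 * 5 = 25/4.
Summing: mu(A) = 5/9 + 0 + 27 + 25/4 = 1217/36.

1217/36


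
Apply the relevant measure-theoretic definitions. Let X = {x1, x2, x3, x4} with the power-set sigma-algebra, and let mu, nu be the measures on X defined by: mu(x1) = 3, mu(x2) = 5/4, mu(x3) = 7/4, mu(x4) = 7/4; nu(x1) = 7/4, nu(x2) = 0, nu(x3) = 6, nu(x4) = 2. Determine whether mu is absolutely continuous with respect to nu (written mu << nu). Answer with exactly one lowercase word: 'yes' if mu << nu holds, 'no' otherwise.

mu << nu means: every nu-null measurable set is also mu-null; equivalently, for every atom x, if nu({x}) = 0 then mu({x}) = 0.
Checking each atom:
  x1: nu = 7/4 > 0 -> no constraint.
  x2: nu = 0, mu = 5/4 > 0 -> violates mu << nu.
  x3: nu = 6 > 0 -> no constraint.
  x4: nu = 2 > 0 -> no constraint.
The atom(s) x2 violate the condition (nu = 0 but mu > 0). Therefore mu is NOT absolutely continuous w.r.t. nu.

no
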